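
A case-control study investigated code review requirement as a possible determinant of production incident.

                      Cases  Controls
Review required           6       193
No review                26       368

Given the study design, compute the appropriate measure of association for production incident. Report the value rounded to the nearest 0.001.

0.440

Cells: a = 6, b = 193, c = 26, d = 368.
This is a case-control study: participants were sampled on outcome status, so risks in the source population cannot be estimated directly — relative risk is not valid here. The odds ratio is the appropriate measure.
OR = (a·d)/(b·c) = (6 × 368) / (193 × 26) = 2208 / 5018 = 0.44002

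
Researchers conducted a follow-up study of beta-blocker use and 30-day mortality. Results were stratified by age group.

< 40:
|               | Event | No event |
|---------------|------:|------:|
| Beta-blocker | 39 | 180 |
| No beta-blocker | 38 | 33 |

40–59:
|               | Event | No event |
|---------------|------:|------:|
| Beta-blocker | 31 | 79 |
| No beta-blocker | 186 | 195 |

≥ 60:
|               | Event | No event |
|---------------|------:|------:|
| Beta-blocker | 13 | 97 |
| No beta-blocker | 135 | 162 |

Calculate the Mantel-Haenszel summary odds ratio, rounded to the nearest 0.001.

0.256

OR_MH = Σ(aᵢdᵢ/nᵢ) / Σ(bᵢcᵢ/nᵢ), where nᵢ is the stratum total.
Stratum 1 (< 40): n = 290; a·d/n = 39·33/290 = 4.4379; b·c/n = 180·38/290 = 23.5862
Stratum 2 (40–59): n = 491; a·d/n = 31·195/491 = 12.3116; b·c/n = 79·186/491 = 29.9267
Stratum 3 (≥ 60): n = 407; a·d/n = 13·162/407 = 5.1744; b·c/n = 97·135/407 = 32.1744
OR_MH = (4.4379 + 12.3116 + 5.1744) / (23.5862 + 29.9267 + 32.1744) = 21.9240 / 85.6873 = 0.25586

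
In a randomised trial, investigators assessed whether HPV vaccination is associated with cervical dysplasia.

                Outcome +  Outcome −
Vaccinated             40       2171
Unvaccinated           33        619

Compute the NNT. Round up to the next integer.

Risk in treated group = 40/2211 = 0.01809; risk in control = 33/652 = 0.05061.
Absolute risk reduction = 0.05061 − 0.01809 = 0.03252
NNT = 1 / ARR = 1 / 0.03252 = 30.748 → round up → 31

31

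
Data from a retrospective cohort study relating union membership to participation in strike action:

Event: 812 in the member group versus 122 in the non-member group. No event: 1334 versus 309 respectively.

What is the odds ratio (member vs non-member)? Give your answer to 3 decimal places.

From the description: a = 812, b = 1334, c = 122, d = 309.
OR = (a·d)/(b·c) = (812 × 309) / (1334 × 122) = 250908 / 162748 = 1.54170
The odds of participation in strike action are about 1.54 times as high in the member group.

1.542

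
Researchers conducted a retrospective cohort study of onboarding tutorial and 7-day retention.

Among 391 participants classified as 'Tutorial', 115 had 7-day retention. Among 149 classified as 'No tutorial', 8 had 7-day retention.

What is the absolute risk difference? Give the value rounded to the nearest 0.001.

From the description: a = 115, b = 276, c = 8, d = 141.
Risk in exposed = 115/391 = 0.294118; risk in unexposed = 8/149 = 0.053691.
Risk difference = 0.294118 − 0.053691 = 0.240426

0.240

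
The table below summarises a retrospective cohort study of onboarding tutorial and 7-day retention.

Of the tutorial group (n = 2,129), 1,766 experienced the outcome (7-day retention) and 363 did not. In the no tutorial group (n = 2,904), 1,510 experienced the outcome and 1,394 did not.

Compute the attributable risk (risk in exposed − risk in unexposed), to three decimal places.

0.310

From the description: a = 1766, b = 363, c = 1510, d = 1394.
Risk in exposed = 1766/2129 = 0.829497; risk in unexposed = 1510/2904 = 0.519972.
Risk difference = 0.829497 − 0.519972 = 0.309525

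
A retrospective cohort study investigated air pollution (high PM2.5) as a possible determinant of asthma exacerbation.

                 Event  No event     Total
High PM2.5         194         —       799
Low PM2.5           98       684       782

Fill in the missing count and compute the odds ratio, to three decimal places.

The missing cell is in the exposed row: 799 − 194 = 605.
So a = 194, b = 605, c = 98, d = 684.
OR = (a·d)/(b·c) = (194 × 684) / (605 × 98) = 132696 / 59290 = 2.23808

2.238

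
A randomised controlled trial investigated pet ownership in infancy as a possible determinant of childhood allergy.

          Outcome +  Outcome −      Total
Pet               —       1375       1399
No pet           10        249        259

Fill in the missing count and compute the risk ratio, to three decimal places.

0.444

The missing cell is in the exposed row: 1399 − 1375 = 24.
So a = 24, b = 1375, c = 10, d = 249.
RR = [a/(a+b)] / [c/(c+d)] = (24/1399) / (10/259) = 0.01716/0.03861 = 0.44432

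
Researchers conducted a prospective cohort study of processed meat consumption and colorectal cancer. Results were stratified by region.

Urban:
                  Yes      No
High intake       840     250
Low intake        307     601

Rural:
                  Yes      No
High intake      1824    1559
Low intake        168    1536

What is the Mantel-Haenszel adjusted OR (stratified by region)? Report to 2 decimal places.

8.94

OR_MH = Σ(aᵢdᵢ/nᵢ) / Σ(bᵢcᵢ/nᵢ), where nᵢ is the stratum total.
Stratum 1 (Urban): n = 1998; a·d/n = 840·601/1998 = 252.6727; b·c/n = 250·307/1998 = 38.4134
Stratum 2 (Rural): n = 5087; a·d/n = 1824·1536/5087 = 550.7498; b·c/n = 1559·168/5087 = 51.4865
OR_MH = (252.6727 + 550.7498) / (38.4134 + 51.4865) = 803.4224 / 89.8999 = 8.93685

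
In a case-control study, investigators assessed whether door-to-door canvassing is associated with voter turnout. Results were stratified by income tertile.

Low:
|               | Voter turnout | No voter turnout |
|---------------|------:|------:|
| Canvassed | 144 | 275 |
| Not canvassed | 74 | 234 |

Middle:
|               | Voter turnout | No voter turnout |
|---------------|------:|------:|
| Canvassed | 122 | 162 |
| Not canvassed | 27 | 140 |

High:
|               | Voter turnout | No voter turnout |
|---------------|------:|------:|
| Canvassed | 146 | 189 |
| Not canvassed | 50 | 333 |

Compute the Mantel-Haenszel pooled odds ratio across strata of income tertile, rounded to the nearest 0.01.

OR_MH = Σ(aᵢdᵢ/nᵢ) / Σ(bᵢcᵢ/nᵢ), where nᵢ is the stratum total.
Stratum 1 (Low): n = 727; a·d/n = 144·234/727 = 46.3494; b·c/n = 275·74/727 = 27.9917
Stratum 2 (Middle): n = 451; a·d/n = 122·140/451 = 37.8714; b·c/n = 162·27/451 = 9.6984
Stratum 3 (High): n = 718; a·d/n = 146·333/718 = 67.7131; b·c/n = 189·50/718 = 13.1616
OR_MH = (46.3494 + 37.8714 + 67.7131) / (27.9917 + 9.6984 + 13.1616) = 151.9339 / 50.8518 = 2.98778

2.99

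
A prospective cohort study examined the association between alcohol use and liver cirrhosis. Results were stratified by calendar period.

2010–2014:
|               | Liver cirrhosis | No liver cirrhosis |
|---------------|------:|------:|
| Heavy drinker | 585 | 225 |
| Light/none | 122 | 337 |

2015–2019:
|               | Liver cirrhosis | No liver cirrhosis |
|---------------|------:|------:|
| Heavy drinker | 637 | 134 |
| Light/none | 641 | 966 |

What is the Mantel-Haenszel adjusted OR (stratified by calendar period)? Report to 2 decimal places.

OR_MH = Σ(aᵢdᵢ/nᵢ) / Σ(bᵢcᵢ/nᵢ), where nᵢ is the stratum total.
Stratum 1 (2010–2014): n = 1269; a·d/n = 585·337/1269 = 155.3546; b·c/n = 225·122/1269 = 21.6312
Stratum 2 (2015–2019): n = 2378; a·d/n = 637·966/2378 = 258.7645; b·c/n = 134·641/2378 = 36.1203
OR_MH = (155.3546 + 258.7645) / (21.6312 + 36.1203) = 414.1191 / 57.7515 = 7.17071

7.17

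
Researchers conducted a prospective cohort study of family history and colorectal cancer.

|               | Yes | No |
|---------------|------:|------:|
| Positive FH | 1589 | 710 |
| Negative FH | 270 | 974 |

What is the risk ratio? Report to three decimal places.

Cells: a = 1589, b = 710, c = 270, d = 974.
Risk in exposed = 1589/2299 = 0.69117; risk in unexposed = 270/1244 = 0.21704.
RR = 0.69117 / 0.21704 = 3.18450
The risk among the exposed is 3.18 times that among the unexposed.

3.185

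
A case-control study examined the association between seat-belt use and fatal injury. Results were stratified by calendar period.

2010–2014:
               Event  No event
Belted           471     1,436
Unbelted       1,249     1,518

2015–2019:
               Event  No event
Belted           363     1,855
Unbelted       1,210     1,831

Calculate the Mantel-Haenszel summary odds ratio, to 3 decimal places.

OR_MH = Σ(aᵢdᵢ/nᵢ) / Σ(bᵢcᵢ/nᵢ), where nᵢ is the stratum total.
Stratum 1 (2010–2014): n = 4674; a·d/n = 471·1518/4674 = 152.9692; b·c/n = 1436·1249/4674 = 383.7321
Stratum 2 (2015–2019): n = 5259; a·d/n = 363·1831/5259 = 126.3839; b·c/n = 1855·1210/5259 = 426.8017
OR_MH = (152.9692 + 126.3839) / (383.7321 + 426.8017) = 279.3531 / 810.5338 = 0.34465

0.345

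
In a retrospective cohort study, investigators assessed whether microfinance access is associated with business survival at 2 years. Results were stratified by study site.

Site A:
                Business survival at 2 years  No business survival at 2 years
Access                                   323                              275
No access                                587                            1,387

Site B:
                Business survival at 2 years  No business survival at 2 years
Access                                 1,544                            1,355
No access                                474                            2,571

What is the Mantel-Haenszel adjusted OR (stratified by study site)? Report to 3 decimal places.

4.929

OR_MH = Σ(aᵢdᵢ/nᵢ) / Σ(bᵢcᵢ/nᵢ), where nᵢ is the stratum total.
Stratum 1 (Site A): n = 2572; a·d/n = 323·1387/2572 = 174.1839; b·c/n = 275·587/2572 = 62.7624
Stratum 2 (Site B): n = 5944; a·d/n = 1544·2571/5944 = 667.8371; b·c/n = 1355·474/5944 = 108.0535
OR_MH = (174.1839 + 667.8371) / (62.7624 + 108.0535) = 842.0211 / 170.8159 = 4.92941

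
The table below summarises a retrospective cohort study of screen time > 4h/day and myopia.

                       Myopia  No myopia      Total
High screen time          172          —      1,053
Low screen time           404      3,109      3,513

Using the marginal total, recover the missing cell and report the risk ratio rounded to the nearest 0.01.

The missing cell is in the exposed row: 1053 − 172 = 881.
So a = 172, b = 881, c = 404, d = 3109.
RR = [a/(a+b)] / [c/(c+d)] = (172/1053) / (404/3513) = 0.16334/0.11500 = 1.42035

1.42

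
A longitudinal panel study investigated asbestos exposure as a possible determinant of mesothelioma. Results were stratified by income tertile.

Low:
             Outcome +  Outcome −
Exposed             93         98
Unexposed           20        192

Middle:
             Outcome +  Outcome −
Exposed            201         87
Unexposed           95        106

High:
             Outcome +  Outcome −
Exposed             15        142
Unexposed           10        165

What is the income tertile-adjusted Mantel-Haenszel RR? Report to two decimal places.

RR_MH = Σ(aᵢ·n₀ᵢ/nᵢ) / Σ(cᵢ·n₁ᵢ/nᵢ), with n₁ᵢ = aᵢ+bᵢ (exposed), n₀ᵢ = cᵢ+dᵢ (unexposed), nᵢ = n₁ᵢ+n₀ᵢ.
Stratum 1 (Low): n₁ = 191, n₀ = 212, n = 403; a·n₀/n = 93·212/403 = 48.9231; c·n₁/n = 20·191/403 = 9.4789
Stratum 2 (Middle): n₁ = 288, n₀ = 201, n = 489; a·n₀/n = 201·201/489 = 82.6196; c·n₁/n = 95·288/489 = 55.9509
Stratum 3 (High): n₁ = 157, n₀ = 175, n = 332; a·n₀/n = 15·175/332 = 7.9066; c·n₁/n = 10·157/332 = 4.7289
RR_MH = (48.9231 + 82.6196 + 7.9066) / (9.4789 + 55.9509 + 4.7289) = 139.4493 / 70.1587 = 1.98763

1.99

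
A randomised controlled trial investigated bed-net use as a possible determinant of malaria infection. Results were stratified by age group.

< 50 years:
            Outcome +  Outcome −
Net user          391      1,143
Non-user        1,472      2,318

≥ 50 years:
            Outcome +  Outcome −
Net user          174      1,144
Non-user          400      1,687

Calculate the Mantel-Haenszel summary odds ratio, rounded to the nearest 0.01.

0.57

OR_MH = Σ(aᵢdᵢ/nᵢ) / Σ(bᵢcᵢ/nᵢ), where nᵢ is the stratum total.
Stratum 1 (< 50 years): n = 5324; a·d/n = 391·2318/5324 = 170.2363; b·c/n = 1143·1472/5324 = 316.0210
Stratum 2 (≥ 50 years): n = 3405; a·d/n = 174·1687/3405 = 86.2079; b·c/n = 1144·400/3405 = 134.3906
OR_MH = (170.2363 + 86.2079) / (316.0210 + 134.3906) = 256.4442 / 450.4116 = 0.56936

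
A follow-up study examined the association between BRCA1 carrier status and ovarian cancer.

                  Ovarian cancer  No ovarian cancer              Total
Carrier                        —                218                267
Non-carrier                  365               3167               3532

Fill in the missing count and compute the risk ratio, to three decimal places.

The missing cell is in the exposed row: 267 − 218 = 49.
So a = 49, b = 218, c = 365, d = 3167.
RR = [a/(a+b)] / [c/(c+d)] = (49/267) / (365/3532) = 0.18352/0.10334 = 1.77588

1.776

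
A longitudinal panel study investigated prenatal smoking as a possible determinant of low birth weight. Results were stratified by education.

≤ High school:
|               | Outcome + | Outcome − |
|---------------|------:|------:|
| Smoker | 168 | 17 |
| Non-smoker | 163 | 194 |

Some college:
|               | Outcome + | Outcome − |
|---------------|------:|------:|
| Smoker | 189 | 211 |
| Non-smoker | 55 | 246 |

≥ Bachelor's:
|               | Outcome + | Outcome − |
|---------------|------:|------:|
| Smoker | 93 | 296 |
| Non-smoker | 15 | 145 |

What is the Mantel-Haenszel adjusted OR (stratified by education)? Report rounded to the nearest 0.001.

OR_MH = Σ(aᵢdᵢ/nᵢ) / Σ(bᵢcᵢ/nᵢ), where nᵢ is the stratum total.
Stratum 1 (≤ High school): n = 542; a·d/n = 168·194/542 = 60.1328; b·c/n = 17·163/542 = 5.1125
Stratum 2 (Some college): n = 701; a·d/n = 189·246/701 = 66.3252; b·c/n = 211·55/701 = 16.5549
Stratum 3 (≥ Bachelor's): n = 549; a·d/n = 93·145/549 = 24.5628; b·c/n = 296·15/549 = 8.0874
OR_MH = (60.1328 + 66.3252 + 24.5628) / (5.1125 + 16.5549 + 8.0874) = 151.0209 / 29.7549 = 5.07550

5.075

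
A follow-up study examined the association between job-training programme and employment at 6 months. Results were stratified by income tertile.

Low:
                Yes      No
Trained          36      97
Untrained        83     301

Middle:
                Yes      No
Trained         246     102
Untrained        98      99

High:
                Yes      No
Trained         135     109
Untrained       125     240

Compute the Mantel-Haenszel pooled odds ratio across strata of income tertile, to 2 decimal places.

2.11

OR_MH = Σ(aᵢdᵢ/nᵢ) / Σ(bᵢcᵢ/nᵢ), where nᵢ is the stratum total.
Stratum 1 (Low): n = 517; a·d/n = 36·301/517 = 20.9594; b·c/n = 97·83/517 = 15.5725
Stratum 2 (Middle): n = 545; a·d/n = 246·99/545 = 44.6862; b·c/n = 102·98/545 = 18.3413
Stratum 3 (High): n = 609; a·d/n = 135·240/609 = 53.2020; b·c/n = 109·125/609 = 22.3727
OR_MH = (20.9594 + 44.6862 + 53.2020) / (15.5725 + 18.3413 + 22.3727) = 118.8476 / 56.2866 = 2.11147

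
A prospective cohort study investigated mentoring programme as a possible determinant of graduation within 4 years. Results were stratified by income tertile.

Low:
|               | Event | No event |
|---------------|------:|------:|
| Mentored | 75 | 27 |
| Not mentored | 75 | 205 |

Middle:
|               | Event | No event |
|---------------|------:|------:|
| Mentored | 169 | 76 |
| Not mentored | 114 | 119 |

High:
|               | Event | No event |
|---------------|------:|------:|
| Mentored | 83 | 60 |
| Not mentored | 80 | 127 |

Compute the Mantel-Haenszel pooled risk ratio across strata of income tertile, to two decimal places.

1.68

RR_MH = Σ(aᵢ·n₀ᵢ/nᵢ) / Σ(cᵢ·n₁ᵢ/nᵢ), with n₁ᵢ = aᵢ+bᵢ (exposed), n₀ᵢ = cᵢ+dᵢ (unexposed), nᵢ = n₁ᵢ+n₀ᵢ.
Stratum 1 (Low): n₁ = 102, n₀ = 280, n = 382; a·n₀/n = 75·280/382 = 54.9738; c·n₁/n = 75·102/382 = 20.0262
Stratum 2 (Middle): n₁ = 245, n₀ = 233, n = 478; a·n₀/n = 169·233/478 = 82.3787; c·n₁/n = 114·245/478 = 58.4310
Stratum 3 (High): n₁ = 143, n₀ = 207, n = 350; a·n₀/n = 83·207/350 = 49.0886; c·n₁/n = 80·143/350 = 32.6857
RR_MH = (54.9738 + 82.3787 + 49.0886) / (20.0262 + 58.4310 + 32.6857) = 186.4411 / 111.1429 = 1.67749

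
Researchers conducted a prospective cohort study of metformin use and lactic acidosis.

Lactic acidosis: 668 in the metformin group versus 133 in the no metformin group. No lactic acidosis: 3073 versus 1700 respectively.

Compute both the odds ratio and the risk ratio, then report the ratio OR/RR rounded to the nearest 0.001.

1.129

From the description: a = 668, b = 3073, c = 133, d = 1700.
OR = (668·1700)/(3073·133) = 1135600/408709 = 2.77850
Risk in exposed = 668/3741 = 0.17856; risk in unexposed = 133/1833 = 0.07256; RR = 2.46093
OR/RR = 2.77850 / 2.46093 = 1.12905
The outcome is not rare, so the OR lies further from 1 than the RR.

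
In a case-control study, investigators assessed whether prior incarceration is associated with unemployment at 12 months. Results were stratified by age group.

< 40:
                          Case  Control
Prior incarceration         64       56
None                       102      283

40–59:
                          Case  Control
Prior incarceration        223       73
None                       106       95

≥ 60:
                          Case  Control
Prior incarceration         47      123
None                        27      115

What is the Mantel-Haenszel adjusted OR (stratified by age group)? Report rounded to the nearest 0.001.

OR_MH = Σ(aᵢdᵢ/nᵢ) / Σ(bᵢcᵢ/nᵢ), where nᵢ is the stratum total.
Stratum 1 (< 40): n = 505; a·d/n = 64·283/505 = 35.8653; b·c/n = 56·102/505 = 11.3109
Stratum 2 (40–59): n = 497; a·d/n = 223·95/497 = 42.6258; b·c/n = 73·106/497 = 15.5694
Stratum 3 (≥ 60): n = 312; a·d/n = 47·115/312 = 17.3237; b·c/n = 123·27/312 = 10.6442
OR_MH = (35.8653 + 42.6258 + 17.3237) / (11.3109 + 15.5694 + 10.6442) = 95.8148 / 37.5245 = 2.55339

2.553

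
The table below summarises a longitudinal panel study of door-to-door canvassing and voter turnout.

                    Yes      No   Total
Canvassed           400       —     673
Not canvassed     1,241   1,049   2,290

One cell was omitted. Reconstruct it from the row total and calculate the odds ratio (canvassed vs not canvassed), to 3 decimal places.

The missing cell is in the exposed row: 673 − 400 = 273.
So a = 400, b = 273, c = 1241, d = 1049.
OR = (a·d)/(b·c) = (400 × 1049) / (273 × 1241) = 419600 / 338793 = 1.23851

1.239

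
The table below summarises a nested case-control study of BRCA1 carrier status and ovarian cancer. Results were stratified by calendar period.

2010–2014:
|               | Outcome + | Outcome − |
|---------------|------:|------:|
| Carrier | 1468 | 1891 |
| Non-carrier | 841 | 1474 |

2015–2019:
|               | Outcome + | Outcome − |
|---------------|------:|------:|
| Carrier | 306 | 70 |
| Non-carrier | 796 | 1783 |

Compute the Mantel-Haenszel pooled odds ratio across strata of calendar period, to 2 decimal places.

OR_MH = Σ(aᵢdᵢ/nᵢ) / Σ(bᵢcᵢ/nᵢ), where nᵢ is the stratum total.
Stratum 1 (2010–2014): n = 5674; a·d/n = 1468·1474/5674 = 381.3592; b·c/n = 1891·841/5674 = 280.2839
Stratum 2 (2015–2019): n = 2955; a·d/n = 306·1783/2955 = 184.6355; b·c/n = 70·796/2955 = 18.8562
OR_MH = (381.3592 + 184.6355) / (280.2839 + 18.8562) = 565.9947 / 299.1401 = 1.89207

1.89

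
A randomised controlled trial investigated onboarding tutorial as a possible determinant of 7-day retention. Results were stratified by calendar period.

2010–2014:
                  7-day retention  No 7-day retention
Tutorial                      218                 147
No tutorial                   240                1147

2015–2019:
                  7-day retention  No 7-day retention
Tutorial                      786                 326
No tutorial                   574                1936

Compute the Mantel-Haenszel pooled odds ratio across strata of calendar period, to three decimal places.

OR_MH = Σ(aᵢdᵢ/nᵢ) / Σ(bᵢcᵢ/nᵢ), where nᵢ is the stratum total.
Stratum 1 (2010–2014): n = 1752; a·d/n = 218·1147/1752 = 142.7203; b·c/n = 147·240/1752 = 20.1370
Stratum 2 (2015–2019): n = 3622; a·d/n = 786·1936/3622 = 420.1259; b·c/n = 326·574/3622 = 51.6632
OR_MH = (142.7203 + 420.1259) / (20.1370 + 51.6632) = 562.8462 / 71.8002 = 7.83907

7.839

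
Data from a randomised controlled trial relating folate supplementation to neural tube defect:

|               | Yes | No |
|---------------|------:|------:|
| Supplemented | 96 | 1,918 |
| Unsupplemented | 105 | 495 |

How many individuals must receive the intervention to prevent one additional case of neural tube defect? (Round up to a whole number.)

Risk in treated group = 96/2014 = 0.04767; risk in control = 105/600 = 0.17500.
Absolute risk reduction = 0.17500 − 0.04767 = 0.12733
NNT = 1 / ARR = 1 / 0.12733 = 7.853 → round up → 8

8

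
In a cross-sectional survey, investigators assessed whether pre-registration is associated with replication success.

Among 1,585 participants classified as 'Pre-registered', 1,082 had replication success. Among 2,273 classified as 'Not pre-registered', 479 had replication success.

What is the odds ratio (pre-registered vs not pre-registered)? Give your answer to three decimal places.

From the description: a = 1082, b = 503, c = 479, d = 1794.
OR = (a·d)/(b·c) = (1082 × 1794) / (503 × 479) = 1941108 / 240937 = 8.05650
The odds of replication success are about 8.06 times as high in the pre-registered group.

8.056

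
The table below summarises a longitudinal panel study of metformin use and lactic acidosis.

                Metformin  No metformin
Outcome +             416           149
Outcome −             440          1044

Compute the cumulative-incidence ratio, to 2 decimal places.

3.89

Reading the table with exposure as columns: a = 416 (Metformin, case), b = 440 (Metformin, non-case), c = 149 (No metformin, case), d = 1044.
Risk in exposed = 416/856 = 0.48598; risk in unexposed = 149/1193 = 0.12490.
RR = 0.48598 / 0.12490 = 3.89111
The risk among the exposed is 3.89 times that among the unexposed.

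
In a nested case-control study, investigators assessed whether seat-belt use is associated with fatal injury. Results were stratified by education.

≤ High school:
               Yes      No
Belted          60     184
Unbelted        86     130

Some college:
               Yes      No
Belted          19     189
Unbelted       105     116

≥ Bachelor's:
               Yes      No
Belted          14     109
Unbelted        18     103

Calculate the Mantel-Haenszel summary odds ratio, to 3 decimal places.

OR_MH = Σ(aᵢdᵢ/nᵢ) / Σ(bᵢcᵢ/nᵢ), where nᵢ is the stratum total.
Stratum 1 (≤ High school): n = 460; a·d/n = 60·130/460 = 16.9565; b·c/n = 184·86/460 = 34.4000
Stratum 2 (Some college): n = 429; a·d/n = 19·116/429 = 5.1375; b·c/n = 189·105/429 = 46.2587
Stratum 3 (≥ Bachelor's): n = 244; a·d/n = 14·103/244 = 5.9098; b·c/n = 109·18/244 = 8.0410
OR_MH = (16.9565 + 5.1375 + 5.9098) / (34.4000 + 46.2587 + 8.0410) = 28.0039 / 88.6997 = 0.31572

0.316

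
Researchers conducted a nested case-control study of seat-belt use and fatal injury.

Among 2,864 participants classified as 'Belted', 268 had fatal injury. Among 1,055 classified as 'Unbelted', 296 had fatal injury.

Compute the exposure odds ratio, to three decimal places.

From the description: a = 268, b = 2596, c = 296, d = 759.
OR = (a·d)/(b·c) = (268 × 759) / (2596 × 296) = 203412 / 768416 = 0.26472
Exposure is associated with lower odds of fatal injury (OR = 0.26 < 1).

0.265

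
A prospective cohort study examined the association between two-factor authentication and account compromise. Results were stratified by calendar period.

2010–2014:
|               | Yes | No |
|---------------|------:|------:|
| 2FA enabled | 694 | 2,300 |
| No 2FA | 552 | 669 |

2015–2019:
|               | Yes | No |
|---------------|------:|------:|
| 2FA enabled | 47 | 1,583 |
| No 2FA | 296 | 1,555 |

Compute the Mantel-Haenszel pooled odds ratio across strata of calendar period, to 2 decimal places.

OR_MH = Σ(aᵢdᵢ/nᵢ) / Σ(bᵢcᵢ/nᵢ), where nᵢ is the stratum total.
Stratum 1 (2010–2014): n = 4215; a·d/n = 694·669/4215 = 110.1509; b·c/n = 2300·552/4215 = 301.2100
Stratum 2 (2015–2019): n = 3481; a·d/n = 47·1555/3481 = 20.9954; b·c/n = 1583·296/3481 = 134.6073
OR_MH = (110.1509 + 20.9954) / (301.2100 + 134.6073) = 131.1463 / 435.8173 = 0.30092

0.30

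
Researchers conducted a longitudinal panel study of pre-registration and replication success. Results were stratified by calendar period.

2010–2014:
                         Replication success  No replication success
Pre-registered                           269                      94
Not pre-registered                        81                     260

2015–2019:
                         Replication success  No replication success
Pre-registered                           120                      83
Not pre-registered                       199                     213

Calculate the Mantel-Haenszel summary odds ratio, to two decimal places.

OR_MH = Σ(aᵢdᵢ/nᵢ) / Σ(bᵢcᵢ/nᵢ), where nᵢ is the stratum total.
Stratum 1 (2010–2014): n = 704; a·d/n = 269·260/704 = 99.3466; b·c/n = 94·81/704 = 10.8153
Stratum 2 (2015–2019): n = 615; a·d/n = 120·213/615 = 41.5610; b·c/n = 83·199/615 = 26.8569
OR_MH = (99.3466 + 41.5610) / (10.8153 + 26.8569) = 140.9076 / 37.6723 = 3.74035

3.74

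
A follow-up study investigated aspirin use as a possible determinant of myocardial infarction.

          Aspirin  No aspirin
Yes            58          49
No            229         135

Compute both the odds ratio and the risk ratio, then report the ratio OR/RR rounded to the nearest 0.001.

0.920

Reading the table with exposure as columns: a = 58 (Aspirin, case), b = 229 (Aspirin, non-case), c = 49 (No aspirin, case), d = 135.
OR = (58·135)/(229·49) = 7830/11221 = 0.69780
Risk in exposed = 58/287 = 0.20209; risk in unexposed = 49/184 = 0.26630; RR = 0.75887
OR/RR = 0.69780 / 0.75887 = 0.91952
The outcome is not rare, so the OR lies further from 1 than the RR.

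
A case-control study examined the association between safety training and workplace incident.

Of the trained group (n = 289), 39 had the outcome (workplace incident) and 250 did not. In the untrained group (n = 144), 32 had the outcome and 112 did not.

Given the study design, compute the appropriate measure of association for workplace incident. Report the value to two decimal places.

From the description: a = 39, b = 250, c = 32, d = 112.
This is a case-control study: participants were sampled on outcome status, so risks in the source population cannot be estimated directly — relative risk is not valid here. The odds ratio is the appropriate measure.
OR = (a·d)/(b·c) = (39 × 112) / (250 × 32) = 4368 / 8000 = 0.54600

0.55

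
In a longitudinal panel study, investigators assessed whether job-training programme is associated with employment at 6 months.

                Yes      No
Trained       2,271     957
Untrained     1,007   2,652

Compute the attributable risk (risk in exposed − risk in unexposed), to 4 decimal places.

Cells: a = 2271, b = 957, c = 1007, d = 2652.
Risk in exposed = 2271/3228 = 0.703532; risk in unexposed = 1007/3659 = 0.275212.
Risk difference = 0.703532 − 0.275212 = 0.428320

0.4283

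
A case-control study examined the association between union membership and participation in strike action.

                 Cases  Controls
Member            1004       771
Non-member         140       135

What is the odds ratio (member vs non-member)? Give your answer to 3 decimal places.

1.256

Cells: a = 1004, b = 771, c = 140, d = 135.
OR = (a·d)/(b·c) = (1004 × 135) / (771 × 140) = 135540 / 107940 = 1.25570
The odds of participation in strike action are about 1.26 times as high in the member group.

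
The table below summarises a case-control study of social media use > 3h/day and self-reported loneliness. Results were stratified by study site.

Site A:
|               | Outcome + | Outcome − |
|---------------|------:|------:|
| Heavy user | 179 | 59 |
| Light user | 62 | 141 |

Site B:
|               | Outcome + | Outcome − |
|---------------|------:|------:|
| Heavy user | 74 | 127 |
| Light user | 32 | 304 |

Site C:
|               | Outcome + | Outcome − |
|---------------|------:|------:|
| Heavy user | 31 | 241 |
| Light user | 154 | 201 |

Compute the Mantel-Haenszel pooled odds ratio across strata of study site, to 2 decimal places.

1.45

OR_MH = Σ(aᵢdᵢ/nᵢ) / Σ(bᵢcᵢ/nᵢ), where nᵢ is the stratum total.
Stratum 1 (Site A): n = 441; a·d/n = 179·141/441 = 57.2313; b·c/n = 59·62/441 = 8.2948
Stratum 2 (Site B): n = 537; a·d/n = 74·304/537 = 41.8920; b·c/n = 127·32/537 = 7.5680
Stratum 3 (Site C): n = 627; a·d/n = 31·201/627 = 9.9378; b·c/n = 241·154/627 = 59.1930
OR_MH = (57.2313 + 41.8920 + 9.9378) / (8.2948 + 7.5680 + 59.1930) = 109.0611 / 75.0557 = 1.45307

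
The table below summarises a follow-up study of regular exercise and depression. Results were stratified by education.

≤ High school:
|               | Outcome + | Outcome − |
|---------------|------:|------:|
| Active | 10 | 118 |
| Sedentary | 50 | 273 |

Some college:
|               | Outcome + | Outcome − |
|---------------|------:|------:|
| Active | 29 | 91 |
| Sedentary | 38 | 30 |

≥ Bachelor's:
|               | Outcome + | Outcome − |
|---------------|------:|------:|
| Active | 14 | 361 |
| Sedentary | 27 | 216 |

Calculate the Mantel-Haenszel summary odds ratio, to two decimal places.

OR_MH = Σ(aᵢdᵢ/nᵢ) / Σ(bᵢcᵢ/nᵢ), where nᵢ is the stratum total.
Stratum 1 (≤ High school): n = 451; a·d/n = 10·273/451 = 6.0532; b·c/n = 118·50/451 = 13.0820
Stratum 2 (Some college): n = 188; a·d/n = 29·30/188 = 4.6277; b·c/n = 91·38/188 = 18.3936
Stratum 3 (≥ Bachelor's): n = 618; a·d/n = 14·216/618 = 4.8932; b·c/n = 361·27/618 = 15.7718
OR_MH = (6.0532 + 4.6277 + 4.8932) / (13.0820 + 18.3936 + 15.7718) = 15.5741 / 47.2475 = 0.32963

0.33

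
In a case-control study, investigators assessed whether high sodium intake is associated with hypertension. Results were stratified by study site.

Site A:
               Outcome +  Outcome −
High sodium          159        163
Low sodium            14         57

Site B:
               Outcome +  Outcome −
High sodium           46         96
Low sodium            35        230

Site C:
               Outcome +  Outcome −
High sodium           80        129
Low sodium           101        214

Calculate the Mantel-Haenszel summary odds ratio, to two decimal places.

OR_MH = Σ(aᵢdᵢ/nᵢ) / Σ(bᵢcᵢ/nᵢ), where nᵢ is the stratum total.
Stratum 1 (Site A): n = 393; a·d/n = 159·57/393 = 23.0611; b·c/n = 163·14/393 = 5.8066
Stratum 2 (Site B): n = 407; a·d/n = 46·230/407 = 25.9951; b·c/n = 96·35/407 = 8.2555
Stratum 3 (Site C): n = 524; a·d/n = 80·214/524 = 32.6718; b·c/n = 129·101/524 = 24.8645
OR_MH = (23.0611 + 25.9951 + 32.6718) / (5.8066 + 8.2555 + 24.8645) = 81.7279 / 38.9266 = 2.09954

2.10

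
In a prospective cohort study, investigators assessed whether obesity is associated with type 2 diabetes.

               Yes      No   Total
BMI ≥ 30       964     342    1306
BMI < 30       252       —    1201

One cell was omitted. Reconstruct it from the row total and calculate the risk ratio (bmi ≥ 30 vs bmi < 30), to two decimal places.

3.52

The missing cell is in the unexposed row: 1201 − 252 = 949.
So a = 964, b = 342, c = 252, d = 949.
RR = [a/(a+b)] / [c/(c+d)] = (964/1306) / (252/1201) = 0.73813/0.20983 = 3.51784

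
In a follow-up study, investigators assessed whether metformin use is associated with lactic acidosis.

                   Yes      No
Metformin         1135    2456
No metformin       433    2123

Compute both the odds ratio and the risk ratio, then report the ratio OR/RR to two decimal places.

Cells: a = 1135, b = 2456, c = 433, d = 2123.
OR = (1135·2123)/(2456·433) = 2409605/1063448 = 2.26584
Risk in exposed = 1135/3591 = 0.31607; risk in unexposed = 433/2556 = 0.16941; RR = 1.86575
OR/RR = 2.26584 / 1.86575 = 1.21444
The outcome is not rare, so the OR lies further from 1 than the RR.

1.21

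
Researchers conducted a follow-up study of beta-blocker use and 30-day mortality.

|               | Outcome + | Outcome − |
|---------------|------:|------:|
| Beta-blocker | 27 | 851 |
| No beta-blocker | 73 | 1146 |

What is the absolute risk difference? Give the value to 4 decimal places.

-0.0291

Cells: a = 27, b = 851, c = 73, d = 1146.
Risk in exposed = 27/878 = 0.030752; risk in unexposed = 73/1219 = 0.059885.
Risk difference = 0.030752 − 0.059885 = -0.029133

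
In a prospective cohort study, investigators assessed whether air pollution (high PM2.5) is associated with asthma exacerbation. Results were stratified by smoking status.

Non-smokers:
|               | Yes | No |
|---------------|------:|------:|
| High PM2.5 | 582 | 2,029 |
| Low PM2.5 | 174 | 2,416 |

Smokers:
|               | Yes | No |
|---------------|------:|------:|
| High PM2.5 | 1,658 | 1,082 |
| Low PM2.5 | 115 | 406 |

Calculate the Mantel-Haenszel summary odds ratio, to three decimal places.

4.496

OR_MH = Σ(aᵢdᵢ/nᵢ) / Σ(bᵢcᵢ/nᵢ), where nᵢ is the stratum total.
Stratum 1 (Non-smokers): n = 5201; a·d/n = 582·2416/5201 = 270.3542; b·c/n = 2029·174/5201 = 67.8804
Stratum 2 (Smokers): n = 3261; a·d/n = 1658·406/3261 = 206.4238; b·c/n = 1082·115/3261 = 38.1570
OR_MH = (270.3542 + 206.4238) / (67.8804 + 38.1570) = 476.7780 / 106.0374 = 4.49632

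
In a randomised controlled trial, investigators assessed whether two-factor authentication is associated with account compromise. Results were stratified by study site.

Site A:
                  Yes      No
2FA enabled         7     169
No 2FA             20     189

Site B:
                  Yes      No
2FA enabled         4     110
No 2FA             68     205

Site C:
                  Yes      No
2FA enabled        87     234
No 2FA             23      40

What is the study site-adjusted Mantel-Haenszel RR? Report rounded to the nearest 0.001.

0.432

RR_MH = Σ(aᵢ·n₀ᵢ/nᵢ) / Σ(cᵢ·n₁ᵢ/nᵢ), with n₁ᵢ = aᵢ+bᵢ (exposed), n₀ᵢ = cᵢ+dᵢ (unexposed), nᵢ = n₁ᵢ+n₀ᵢ.
Stratum 1 (Site A): n₁ = 176, n₀ = 209, n = 385; a·n₀/n = 7·209/385 = 3.8000; c·n₁/n = 20·176/385 = 9.1429
Stratum 2 (Site B): n₁ = 114, n₀ = 273, n = 387; a·n₀/n = 4·273/387 = 2.8217; c·n₁/n = 68·114/387 = 20.0310
Stratum 3 (Site C): n₁ = 321, n₀ = 63, n = 384; a·n₀/n = 87·63/384 = 14.2734; c·n₁/n = 23·321/384 = 19.2266
RR_MH = (3.8000 + 2.8217 + 14.2734) / (9.1429 + 20.0310 + 19.2266) = 20.8951 / 48.4004 = 0.43171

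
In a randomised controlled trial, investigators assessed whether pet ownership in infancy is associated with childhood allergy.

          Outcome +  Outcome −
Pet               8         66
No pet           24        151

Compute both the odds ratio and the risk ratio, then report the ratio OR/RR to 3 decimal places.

0.967

Cells: a = 8, b = 66, c = 24, d = 151.
OR = (8·151)/(66·24) = 1208/1584 = 0.76263
Risk in exposed = 8/74 = 0.10811; risk in unexposed = 24/175 = 0.13714; RR = 0.78829
OR/RR = 0.76263 / 0.78829 = 0.96745
The outcome is not rare, so the OR lies further from 1 than the RR.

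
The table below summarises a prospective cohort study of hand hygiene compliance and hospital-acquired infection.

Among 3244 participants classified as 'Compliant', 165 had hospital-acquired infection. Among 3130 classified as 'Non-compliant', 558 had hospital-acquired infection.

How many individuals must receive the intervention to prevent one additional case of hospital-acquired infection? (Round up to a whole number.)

8

Risk in treated group = 165/3244 = 0.05086; risk in control = 558/3130 = 0.17827.
Absolute risk reduction = 0.17827 − 0.05086 = 0.12741
NNT = 1 / ARR = 1 / 0.12741 = 7.849 → round up → 8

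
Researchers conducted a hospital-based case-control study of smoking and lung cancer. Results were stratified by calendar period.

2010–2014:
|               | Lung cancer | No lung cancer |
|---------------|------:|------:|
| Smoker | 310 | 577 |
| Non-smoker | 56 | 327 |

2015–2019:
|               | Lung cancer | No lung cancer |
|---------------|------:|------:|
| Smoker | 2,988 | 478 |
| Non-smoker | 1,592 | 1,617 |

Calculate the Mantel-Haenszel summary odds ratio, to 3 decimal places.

5.763

OR_MH = Σ(aᵢdᵢ/nᵢ) / Σ(bᵢcᵢ/nᵢ), where nᵢ is the stratum total.
Stratum 1 (2010–2014): n = 1270; a·d/n = 310·327/1270 = 79.8189; b·c/n = 577·56/1270 = 25.4425
Stratum 2 (2015–2019): n = 6675; a·d/n = 2988·1617/6675 = 723.8346; b·c/n = 478·1592/6675 = 114.0039
OR_MH = (79.8189 + 723.8346) / (25.4425 + 114.0039) = 803.6535 / 139.4464 = 5.76317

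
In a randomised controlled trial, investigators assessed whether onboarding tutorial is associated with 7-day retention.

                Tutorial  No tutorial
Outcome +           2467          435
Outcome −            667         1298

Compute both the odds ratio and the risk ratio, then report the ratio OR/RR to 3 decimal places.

3.519

Reading the table with exposure as columns: a = 2467 (Tutorial, case), b = 667 (Tutorial, non-case), c = 435 (No tutorial, case), d = 1298.
OR = (2467·1298)/(667·435) = 3202166/290145 = 11.03643
Risk in exposed = 2467/3134 = 0.78717; risk in unexposed = 435/1733 = 0.25101; RR = 3.13602
OR/RR = 11.03643 / 3.13602 = 3.51924
The outcome is not rare, so the OR lies further from 1 than the RR.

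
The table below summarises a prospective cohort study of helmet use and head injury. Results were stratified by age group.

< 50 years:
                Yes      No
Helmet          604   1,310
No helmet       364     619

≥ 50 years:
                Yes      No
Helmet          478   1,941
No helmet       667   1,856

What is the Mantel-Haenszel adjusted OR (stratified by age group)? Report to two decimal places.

0.72

OR_MH = Σ(aᵢdᵢ/nᵢ) / Σ(bᵢcᵢ/nᵢ), where nᵢ is the stratum total.
Stratum 1 (< 50 years): n = 2897; a·d/n = 604·619/2897 = 129.0563; b·c/n = 1310·364/2897 = 164.5979
Stratum 2 (≥ 50 years): n = 4942; a·d/n = 478·1856/4942 = 179.5160; b·c/n = 1941·667/4942 = 261.9682
OR_MH = (129.0563 + 179.5160) / (164.5979 + 261.9682) = 308.5723 / 426.5661 = 0.72339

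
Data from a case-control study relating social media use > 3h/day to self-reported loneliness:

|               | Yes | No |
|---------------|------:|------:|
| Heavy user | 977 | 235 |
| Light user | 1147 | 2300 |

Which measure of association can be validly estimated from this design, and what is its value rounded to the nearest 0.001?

8.337

Cells: a = 977, b = 235, c = 1147, d = 2300.
This is a case-control study: participants were sampled on outcome status, so risks in the source population cannot be estimated directly — relative risk is not valid here. The odds ratio is the appropriate measure.
OR = (a·d)/(b·c) = (977 × 2300) / (235 × 1147) = 2247100 / 269545 = 8.33664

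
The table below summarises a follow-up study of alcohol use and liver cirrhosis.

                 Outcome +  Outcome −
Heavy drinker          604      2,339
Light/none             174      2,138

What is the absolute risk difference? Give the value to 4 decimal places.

Cells: a = 604, b = 2339, c = 174, d = 2138.
Risk in exposed = 604/2943 = 0.205233; risk in unexposed = 174/2312 = 0.075260.
Risk difference = 0.205233 − 0.075260 = 0.129973

0.1300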